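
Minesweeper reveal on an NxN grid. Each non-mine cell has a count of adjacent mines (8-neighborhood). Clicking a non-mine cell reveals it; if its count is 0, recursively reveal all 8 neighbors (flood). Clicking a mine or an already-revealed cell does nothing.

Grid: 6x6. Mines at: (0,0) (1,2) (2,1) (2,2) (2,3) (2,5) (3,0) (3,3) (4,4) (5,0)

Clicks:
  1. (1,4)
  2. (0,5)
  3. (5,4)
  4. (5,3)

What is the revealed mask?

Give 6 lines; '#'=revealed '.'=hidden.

Answer: ...###
...###
......
......
......
...##.

Derivation:
Click 1 (1,4) count=2: revealed 1 new [(1,4)] -> total=1
Click 2 (0,5) count=0: revealed 5 new [(0,3) (0,4) (0,5) (1,3) (1,5)] -> total=6
Click 3 (5,4) count=1: revealed 1 new [(5,4)] -> total=7
Click 4 (5,3) count=1: revealed 1 new [(5,3)] -> total=8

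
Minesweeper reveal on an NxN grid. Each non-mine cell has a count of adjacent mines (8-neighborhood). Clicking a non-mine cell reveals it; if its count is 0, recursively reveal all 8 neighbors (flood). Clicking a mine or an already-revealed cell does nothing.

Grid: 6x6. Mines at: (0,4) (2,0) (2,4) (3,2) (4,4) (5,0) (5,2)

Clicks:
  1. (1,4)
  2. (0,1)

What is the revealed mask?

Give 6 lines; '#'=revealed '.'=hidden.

Answer: ####..
#####.
.###..
......
......
......

Derivation:
Click 1 (1,4) count=2: revealed 1 new [(1,4)] -> total=1
Click 2 (0,1) count=0: revealed 11 new [(0,0) (0,1) (0,2) (0,3) (1,0) (1,1) (1,2) (1,3) (2,1) (2,2) (2,3)] -> total=12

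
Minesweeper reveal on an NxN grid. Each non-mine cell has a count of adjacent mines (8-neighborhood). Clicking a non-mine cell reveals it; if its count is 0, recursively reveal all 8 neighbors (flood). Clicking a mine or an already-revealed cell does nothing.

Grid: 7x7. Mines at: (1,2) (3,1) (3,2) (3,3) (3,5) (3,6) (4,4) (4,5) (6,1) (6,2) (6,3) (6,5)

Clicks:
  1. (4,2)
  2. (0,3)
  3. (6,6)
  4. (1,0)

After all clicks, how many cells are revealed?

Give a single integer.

Answer: 9

Derivation:
Click 1 (4,2) count=3: revealed 1 new [(4,2)] -> total=1
Click 2 (0,3) count=1: revealed 1 new [(0,3)] -> total=2
Click 3 (6,6) count=1: revealed 1 new [(6,6)] -> total=3
Click 4 (1,0) count=0: revealed 6 new [(0,0) (0,1) (1,0) (1,1) (2,0) (2,1)] -> total=9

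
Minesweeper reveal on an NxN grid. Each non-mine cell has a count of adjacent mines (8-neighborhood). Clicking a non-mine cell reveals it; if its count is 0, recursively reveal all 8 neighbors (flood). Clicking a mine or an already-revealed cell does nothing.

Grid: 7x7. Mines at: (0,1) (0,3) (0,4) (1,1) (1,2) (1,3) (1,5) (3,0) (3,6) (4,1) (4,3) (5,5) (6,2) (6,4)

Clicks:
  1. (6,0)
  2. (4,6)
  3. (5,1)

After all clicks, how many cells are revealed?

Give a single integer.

Answer: 5

Derivation:
Click 1 (6,0) count=0: revealed 4 new [(5,0) (5,1) (6,0) (6,1)] -> total=4
Click 2 (4,6) count=2: revealed 1 new [(4,6)] -> total=5
Click 3 (5,1) count=2: revealed 0 new [(none)] -> total=5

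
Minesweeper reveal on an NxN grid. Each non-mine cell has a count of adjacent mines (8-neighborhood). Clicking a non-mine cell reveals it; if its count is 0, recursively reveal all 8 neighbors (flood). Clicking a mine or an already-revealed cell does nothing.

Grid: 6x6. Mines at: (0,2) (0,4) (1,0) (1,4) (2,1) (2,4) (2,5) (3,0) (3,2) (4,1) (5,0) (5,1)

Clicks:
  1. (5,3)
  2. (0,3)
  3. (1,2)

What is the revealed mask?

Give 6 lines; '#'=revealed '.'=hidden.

Answer: ...#..
..#...
......
...###
..####
..####

Derivation:
Click 1 (5,3) count=0: revealed 11 new [(3,3) (3,4) (3,5) (4,2) (4,3) (4,4) (4,5) (5,2) (5,3) (5,4) (5,5)] -> total=11
Click 2 (0,3) count=3: revealed 1 new [(0,3)] -> total=12
Click 3 (1,2) count=2: revealed 1 new [(1,2)] -> total=13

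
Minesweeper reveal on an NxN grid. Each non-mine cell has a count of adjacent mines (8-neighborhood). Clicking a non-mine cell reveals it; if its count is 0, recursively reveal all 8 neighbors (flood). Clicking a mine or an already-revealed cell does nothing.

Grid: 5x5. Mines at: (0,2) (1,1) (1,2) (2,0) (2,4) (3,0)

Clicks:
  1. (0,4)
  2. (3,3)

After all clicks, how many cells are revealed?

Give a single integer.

Click 1 (0,4) count=0: revealed 4 new [(0,3) (0,4) (1,3) (1,4)] -> total=4
Click 2 (3,3) count=1: revealed 1 new [(3,3)] -> total=5

Answer: 5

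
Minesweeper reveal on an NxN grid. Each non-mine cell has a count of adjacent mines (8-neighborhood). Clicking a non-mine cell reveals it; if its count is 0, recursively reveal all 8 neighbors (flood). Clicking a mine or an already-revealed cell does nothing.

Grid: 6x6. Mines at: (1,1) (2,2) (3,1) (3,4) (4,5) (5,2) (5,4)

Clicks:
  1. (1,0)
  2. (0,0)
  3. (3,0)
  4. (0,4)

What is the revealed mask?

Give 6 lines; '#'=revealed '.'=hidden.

Answer: #.####
#.####
...###
#.....
......
......

Derivation:
Click 1 (1,0) count=1: revealed 1 new [(1,0)] -> total=1
Click 2 (0,0) count=1: revealed 1 new [(0,0)] -> total=2
Click 3 (3,0) count=1: revealed 1 new [(3,0)] -> total=3
Click 4 (0,4) count=0: revealed 11 new [(0,2) (0,3) (0,4) (0,5) (1,2) (1,3) (1,4) (1,5) (2,3) (2,4) (2,5)] -> total=14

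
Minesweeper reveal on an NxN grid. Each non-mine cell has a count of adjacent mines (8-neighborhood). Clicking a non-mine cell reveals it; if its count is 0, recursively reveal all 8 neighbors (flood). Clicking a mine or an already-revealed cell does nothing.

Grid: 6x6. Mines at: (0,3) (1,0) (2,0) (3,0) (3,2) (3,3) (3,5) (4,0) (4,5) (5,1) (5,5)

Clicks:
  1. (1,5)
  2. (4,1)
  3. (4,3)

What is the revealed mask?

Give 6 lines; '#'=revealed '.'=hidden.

Answer: ....##
....##
....##
......
.#.#..
......

Derivation:
Click 1 (1,5) count=0: revealed 6 new [(0,4) (0,5) (1,4) (1,5) (2,4) (2,5)] -> total=6
Click 2 (4,1) count=4: revealed 1 new [(4,1)] -> total=7
Click 3 (4,3) count=2: revealed 1 new [(4,3)] -> total=8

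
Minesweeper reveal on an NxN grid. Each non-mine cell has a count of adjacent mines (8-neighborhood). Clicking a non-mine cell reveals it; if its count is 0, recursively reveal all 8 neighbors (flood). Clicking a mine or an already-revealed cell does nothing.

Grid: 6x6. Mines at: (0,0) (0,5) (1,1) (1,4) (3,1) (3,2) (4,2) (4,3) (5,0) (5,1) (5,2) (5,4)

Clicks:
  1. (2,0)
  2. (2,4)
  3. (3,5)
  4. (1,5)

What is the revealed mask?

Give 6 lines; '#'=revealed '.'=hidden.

Answer: ......
.....#
#...##
....##
....##
......

Derivation:
Click 1 (2,0) count=2: revealed 1 new [(2,0)] -> total=1
Click 2 (2,4) count=1: revealed 1 new [(2,4)] -> total=2
Click 3 (3,5) count=0: revealed 5 new [(2,5) (3,4) (3,5) (4,4) (4,5)] -> total=7
Click 4 (1,5) count=2: revealed 1 new [(1,5)] -> total=8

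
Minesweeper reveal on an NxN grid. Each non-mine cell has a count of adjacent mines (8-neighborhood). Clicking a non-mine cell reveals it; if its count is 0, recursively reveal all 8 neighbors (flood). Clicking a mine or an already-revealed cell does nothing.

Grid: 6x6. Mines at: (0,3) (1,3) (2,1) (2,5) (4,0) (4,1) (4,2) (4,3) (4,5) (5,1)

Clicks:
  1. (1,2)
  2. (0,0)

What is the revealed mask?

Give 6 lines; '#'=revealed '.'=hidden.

Click 1 (1,2) count=3: revealed 1 new [(1,2)] -> total=1
Click 2 (0,0) count=0: revealed 5 new [(0,0) (0,1) (0,2) (1,0) (1,1)] -> total=6

Answer: ###...
###...
......
......
......
......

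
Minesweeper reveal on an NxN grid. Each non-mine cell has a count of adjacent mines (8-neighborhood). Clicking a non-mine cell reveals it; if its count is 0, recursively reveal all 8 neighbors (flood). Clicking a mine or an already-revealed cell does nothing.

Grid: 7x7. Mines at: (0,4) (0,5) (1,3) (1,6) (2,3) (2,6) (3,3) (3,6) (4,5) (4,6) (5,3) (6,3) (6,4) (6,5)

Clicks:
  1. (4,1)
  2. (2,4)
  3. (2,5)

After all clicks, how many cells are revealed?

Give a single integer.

Click 1 (4,1) count=0: revealed 21 new [(0,0) (0,1) (0,2) (1,0) (1,1) (1,2) (2,0) (2,1) (2,2) (3,0) (3,1) (3,2) (4,0) (4,1) (4,2) (5,0) (5,1) (5,2) (6,0) (6,1) (6,2)] -> total=21
Click 2 (2,4) count=3: revealed 1 new [(2,4)] -> total=22
Click 3 (2,5) count=3: revealed 1 new [(2,5)] -> total=23

Answer: 23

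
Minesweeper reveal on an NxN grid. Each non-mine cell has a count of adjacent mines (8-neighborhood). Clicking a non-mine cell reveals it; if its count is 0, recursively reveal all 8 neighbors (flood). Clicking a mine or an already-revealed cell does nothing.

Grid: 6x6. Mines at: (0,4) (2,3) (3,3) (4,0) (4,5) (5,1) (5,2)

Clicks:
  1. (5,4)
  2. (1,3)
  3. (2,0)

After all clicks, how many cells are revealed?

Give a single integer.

Click 1 (5,4) count=1: revealed 1 new [(5,4)] -> total=1
Click 2 (1,3) count=2: revealed 1 new [(1,3)] -> total=2
Click 3 (2,0) count=0: revealed 13 new [(0,0) (0,1) (0,2) (0,3) (1,0) (1,1) (1,2) (2,0) (2,1) (2,2) (3,0) (3,1) (3,2)] -> total=15

Answer: 15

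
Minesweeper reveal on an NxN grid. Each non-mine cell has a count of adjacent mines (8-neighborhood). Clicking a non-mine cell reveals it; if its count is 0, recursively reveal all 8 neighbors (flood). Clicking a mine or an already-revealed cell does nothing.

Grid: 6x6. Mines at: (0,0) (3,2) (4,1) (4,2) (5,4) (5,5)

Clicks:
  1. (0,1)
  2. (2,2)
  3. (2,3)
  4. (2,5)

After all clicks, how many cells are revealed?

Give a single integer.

Answer: 21

Derivation:
Click 1 (0,1) count=1: revealed 1 new [(0,1)] -> total=1
Click 2 (2,2) count=1: revealed 1 new [(2,2)] -> total=2
Click 3 (2,3) count=1: revealed 1 new [(2,3)] -> total=3
Click 4 (2,5) count=0: revealed 18 new [(0,2) (0,3) (0,4) (0,5) (1,1) (1,2) (1,3) (1,4) (1,5) (2,1) (2,4) (2,5) (3,3) (3,4) (3,5) (4,3) (4,4) (4,5)] -> total=21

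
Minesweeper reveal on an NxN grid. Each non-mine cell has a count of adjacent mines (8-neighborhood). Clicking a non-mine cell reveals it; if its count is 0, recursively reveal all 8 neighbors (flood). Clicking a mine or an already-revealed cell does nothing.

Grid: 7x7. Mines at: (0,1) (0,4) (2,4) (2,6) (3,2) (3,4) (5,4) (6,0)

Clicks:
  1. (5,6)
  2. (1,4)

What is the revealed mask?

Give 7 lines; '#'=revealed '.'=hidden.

Click 1 (5,6) count=0: revealed 8 new [(3,5) (3,6) (4,5) (4,6) (5,5) (5,6) (6,5) (6,6)] -> total=8
Click 2 (1,4) count=2: revealed 1 new [(1,4)] -> total=9

Answer: .......
....#..
.......
.....##
.....##
.....##
.....##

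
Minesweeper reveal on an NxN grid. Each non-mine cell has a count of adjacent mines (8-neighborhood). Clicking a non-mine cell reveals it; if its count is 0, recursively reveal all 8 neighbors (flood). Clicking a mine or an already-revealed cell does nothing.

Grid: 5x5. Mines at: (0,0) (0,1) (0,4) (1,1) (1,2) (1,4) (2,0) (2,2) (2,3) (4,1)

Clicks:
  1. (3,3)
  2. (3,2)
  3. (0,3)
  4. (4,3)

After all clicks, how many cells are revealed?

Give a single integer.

Answer: 7

Derivation:
Click 1 (3,3) count=2: revealed 1 new [(3,3)] -> total=1
Click 2 (3,2) count=3: revealed 1 new [(3,2)] -> total=2
Click 3 (0,3) count=3: revealed 1 new [(0,3)] -> total=3
Click 4 (4,3) count=0: revealed 4 new [(3,4) (4,2) (4,3) (4,4)] -> total=7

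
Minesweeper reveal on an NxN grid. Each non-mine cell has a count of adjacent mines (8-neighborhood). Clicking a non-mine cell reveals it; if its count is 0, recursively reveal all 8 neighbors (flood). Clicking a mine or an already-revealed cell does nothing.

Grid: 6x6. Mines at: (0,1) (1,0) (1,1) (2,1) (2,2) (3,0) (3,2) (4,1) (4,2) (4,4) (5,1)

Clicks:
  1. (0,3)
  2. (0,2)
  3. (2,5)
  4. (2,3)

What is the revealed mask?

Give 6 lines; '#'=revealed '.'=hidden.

Answer: ..####
..####
...###
...###
......
......

Derivation:
Click 1 (0,3) count=0: revealed 14 new [(0,2) (0,3) (0,4) (0,5) (1,2) (1,3) (1,4) (1,5) (2,3) (2,4) (2,5) (3,3) (3,4) (3,5)] -> total=14
Click 2 (0,2) count=2: revealed 0 new [(none)] -> total=14
Click 3 (2,5) count=0: revealed 0 new [(none)] -> total=14
Click 4 (2,3) count=2: revealed 0 new [(none)] -> total=14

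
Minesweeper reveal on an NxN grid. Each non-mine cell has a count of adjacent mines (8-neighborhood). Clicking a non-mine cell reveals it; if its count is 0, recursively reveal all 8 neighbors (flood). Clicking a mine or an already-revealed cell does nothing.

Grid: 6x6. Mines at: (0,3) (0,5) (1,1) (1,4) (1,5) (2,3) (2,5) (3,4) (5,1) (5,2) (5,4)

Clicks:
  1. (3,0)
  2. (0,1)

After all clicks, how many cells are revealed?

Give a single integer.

Click 1 (3,0) count=0: revealed 9 new [(2,0) (2,1) (2,2) (3,0) (3,1) (3,2) (4,0) (4,1) (4,2)] -> total=9
Click 2 (0,1) count=1: revealed 1 new [(0,1)] -> total=10

Answer: 10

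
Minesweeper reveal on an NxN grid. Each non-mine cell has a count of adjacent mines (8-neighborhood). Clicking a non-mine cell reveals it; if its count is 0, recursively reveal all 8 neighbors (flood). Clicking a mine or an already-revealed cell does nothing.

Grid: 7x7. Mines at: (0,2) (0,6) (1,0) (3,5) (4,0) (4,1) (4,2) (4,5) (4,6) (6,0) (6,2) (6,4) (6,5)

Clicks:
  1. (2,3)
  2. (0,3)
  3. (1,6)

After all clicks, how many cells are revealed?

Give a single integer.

Answer: 18

Derivation:
Click 1 (2,3) count=0: revealed 17 new [(0,3) (0,4) (0,5) (1,1) (1,2) (1,3) (1,4) (1,5) (2,1) (2,2) (2,3) (2,4) (2,5) (3,1) (3,2) (3,3) (3,4)] -> total=17
Click 2 (0,3) count=1: revealed 0 new [(none)] -> total=17
Click 3 (1,6) count=1: revealed 1 new [(1,6)] -> total=18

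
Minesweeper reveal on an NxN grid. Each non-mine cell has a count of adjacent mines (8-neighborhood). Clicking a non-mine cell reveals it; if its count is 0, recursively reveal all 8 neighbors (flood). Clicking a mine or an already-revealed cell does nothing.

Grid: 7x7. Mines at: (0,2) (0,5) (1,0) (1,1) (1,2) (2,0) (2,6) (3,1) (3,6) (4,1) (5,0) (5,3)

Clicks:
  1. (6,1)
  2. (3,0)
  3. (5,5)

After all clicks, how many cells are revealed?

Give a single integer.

Click 1 (6,1) count=1: revealed 1 new [(6,1)] -> total=1
Click 2 (3,0) count=3: revealed 1 new [(3,0)] -> total=2
Click 3 (5,5) count=0: revealed 9 new [(4,4) (4,5) (4,6) (5,4) (5,5) (5,6) (6,4) (6,5) (6,6)] -> total=11

Answer: 11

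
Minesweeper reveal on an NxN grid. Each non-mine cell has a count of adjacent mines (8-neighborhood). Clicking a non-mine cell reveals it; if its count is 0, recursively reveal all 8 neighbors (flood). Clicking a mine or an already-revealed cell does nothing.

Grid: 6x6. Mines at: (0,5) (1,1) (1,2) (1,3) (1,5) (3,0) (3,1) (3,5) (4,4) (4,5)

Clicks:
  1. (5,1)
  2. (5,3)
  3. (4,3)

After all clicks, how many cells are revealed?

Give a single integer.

Answer: 8

Derivation:
Click 1 (5,1) count=0: revealed 8 new [(4,0) (4,1) (4,2) (4,3) (5,0) (5,1) (5,2) (5,3)] -> total=8
Click 2 (5,3) count=1: revealed 0 new [(none)] -> total=8
Click 3 (4,3) count=1: revealed 0 new [(none)] -> total=8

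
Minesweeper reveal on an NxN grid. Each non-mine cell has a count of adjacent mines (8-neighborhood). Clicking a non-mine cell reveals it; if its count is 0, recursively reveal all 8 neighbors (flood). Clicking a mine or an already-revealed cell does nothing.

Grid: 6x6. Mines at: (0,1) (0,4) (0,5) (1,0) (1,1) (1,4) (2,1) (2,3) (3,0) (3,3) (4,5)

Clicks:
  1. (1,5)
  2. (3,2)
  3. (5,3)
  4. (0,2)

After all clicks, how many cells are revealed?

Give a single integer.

Answer: 13

Derivation:
Click 1 (1,5) count=3: revealed 1 new [(1,5)] -> total=1
Click 2 (3,2) count=3: revealed 1 new [(3,2)] -> total=2
Click 3 (5,3) count=0: revealed 10 new [(4,0) (4,1) (4,2) (4,3) (4,4) (5,0) (5,1) (5,2) (5,3) (5,4)] -> total=12
Click 4 (0,2) count=2: revealed 1 new [(0,2)] -> total=13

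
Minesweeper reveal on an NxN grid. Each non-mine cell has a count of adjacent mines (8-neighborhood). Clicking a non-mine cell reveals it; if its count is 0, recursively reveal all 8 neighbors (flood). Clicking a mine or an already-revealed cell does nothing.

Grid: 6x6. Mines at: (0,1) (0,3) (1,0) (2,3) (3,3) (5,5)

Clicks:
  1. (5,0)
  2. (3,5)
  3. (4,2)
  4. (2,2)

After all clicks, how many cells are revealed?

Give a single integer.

Answer: 25

Derivation:
Click 1 (5,0) count=0: revealed 16 new [(2,0) (2,1) (2,2) (3,0) (3,1) (3,2) (4,0) (4,1) (4,2) (4,3) (4,4) (5,0) (5,1) (5,2) (5,3) (5,4)] -> total=16
Click 2 (3,5) count=0: revealed 9 new [(0,4) (0,5) (1,4) (1,5) (2,4) (2,5) (3,4) (3,5) (4,5)] -> total=25
Click 3 (4,2) count=1: revealed 0 new [(none)] -> total=25
Click 4 (2,2) count=2: revealed 0 new [(none)] -> total=25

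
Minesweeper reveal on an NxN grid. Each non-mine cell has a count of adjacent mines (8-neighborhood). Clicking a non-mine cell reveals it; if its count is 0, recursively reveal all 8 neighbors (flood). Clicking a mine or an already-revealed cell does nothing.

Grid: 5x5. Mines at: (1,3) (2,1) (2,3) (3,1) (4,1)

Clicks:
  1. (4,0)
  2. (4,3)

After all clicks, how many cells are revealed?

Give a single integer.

Click 1 (4,0) count=2: revealed 1 new [(4,0)] -> total=1
Click 2 (4,3) count=0: revealed 6 new [(3,2) (3,3) (3,4) (4,2) (4,3) (4,4)] -> total=7

Answer: 7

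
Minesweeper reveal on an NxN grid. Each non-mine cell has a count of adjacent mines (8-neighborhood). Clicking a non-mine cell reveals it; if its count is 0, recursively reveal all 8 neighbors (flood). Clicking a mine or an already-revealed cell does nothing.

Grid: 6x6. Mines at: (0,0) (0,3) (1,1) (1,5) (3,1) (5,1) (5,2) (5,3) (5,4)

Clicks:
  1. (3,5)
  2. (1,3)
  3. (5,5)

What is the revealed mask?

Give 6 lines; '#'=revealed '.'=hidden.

Answer: ......
..###.
..####
..####
..####
.....#

Derivation:
Click 1 (3,5) count=0: revealed 15 new [(1,2) (1,3) (1,4) (2,2) (2,3) (2,4) (2,5) (3,2) (3,3) (3,4) (3,5) (4,2) (4,3) (4,4) (4,5)] -> total=15
Click 2 (1,3) count=1: revealed 0 new [(none)] -> total=15
Click 3 (5,5) count=1: revealed 1 new [(5,5)] -> total=16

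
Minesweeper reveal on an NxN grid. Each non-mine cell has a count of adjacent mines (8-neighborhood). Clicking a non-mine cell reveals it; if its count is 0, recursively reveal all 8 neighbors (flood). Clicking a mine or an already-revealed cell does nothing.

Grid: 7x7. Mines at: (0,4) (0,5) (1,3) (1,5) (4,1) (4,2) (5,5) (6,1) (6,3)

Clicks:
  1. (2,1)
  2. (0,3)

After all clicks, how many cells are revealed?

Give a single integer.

Click 1 (2,1) count=0: revealed 12 new [(0,0) (0,1) (0,2) (1,0) (1,1) (1,2) (2,0) (2,1) (2,2) (3,0) (3,1) (3,2)] -> total=12
Click 2 (0,3) count=2: revealed 1 new [(0,3)] -> total=13

Answer: 13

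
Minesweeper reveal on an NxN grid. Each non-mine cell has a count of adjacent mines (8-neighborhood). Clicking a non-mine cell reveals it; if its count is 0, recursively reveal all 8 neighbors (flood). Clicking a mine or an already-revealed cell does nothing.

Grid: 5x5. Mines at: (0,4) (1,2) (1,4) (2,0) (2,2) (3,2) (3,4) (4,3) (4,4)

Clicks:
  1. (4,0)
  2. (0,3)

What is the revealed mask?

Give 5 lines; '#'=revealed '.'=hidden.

Answer: ...#.
.....
.....
##...
##...

Derivation:
Click 1 (4,0) count=0: revealed 4 new [(3,0) (3,1) (4,0) (4,1)] -> total=4
Click 2 (0,3) count=3: revealed 1 new [(0,3)] -> total=5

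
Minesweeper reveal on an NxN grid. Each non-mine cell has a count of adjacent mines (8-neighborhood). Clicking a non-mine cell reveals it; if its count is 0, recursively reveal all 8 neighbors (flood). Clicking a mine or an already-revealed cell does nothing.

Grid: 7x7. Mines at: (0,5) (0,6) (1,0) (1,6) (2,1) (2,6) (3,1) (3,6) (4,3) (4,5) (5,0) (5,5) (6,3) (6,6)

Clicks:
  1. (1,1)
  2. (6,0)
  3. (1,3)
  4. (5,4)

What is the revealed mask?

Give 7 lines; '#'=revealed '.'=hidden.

Click 1 (1,1) count=2: revealed 1 new [(1,1)] -> total=1
Click 2 (6,0) count=1: revealed 1 new [(6,0)] -> total=2
Click 3 (1,3) count=0: revealed 16 new [(0,1) (0,2) (0,3) (0,4) (1,2) (1,3) (1,4) (1,5) (2,2) (2,3) (2,4) (2,5) (3,2) (3,3) (3,4) (3,5)] -> total=18
Click 4 (5,4) count=4: revealed 1 new [(5,4)] -> total=19

Answer: .####..
.#####.
..####.
..####.
.......
....#..
#......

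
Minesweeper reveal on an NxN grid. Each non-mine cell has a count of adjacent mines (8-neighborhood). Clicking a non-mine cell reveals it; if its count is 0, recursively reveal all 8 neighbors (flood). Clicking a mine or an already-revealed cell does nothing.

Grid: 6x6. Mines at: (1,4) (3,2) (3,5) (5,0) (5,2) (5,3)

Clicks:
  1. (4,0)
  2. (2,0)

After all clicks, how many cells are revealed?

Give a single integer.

Click 1 (4,0) count=1: revealed 1 new [(4,0)] -> total=1
Click 2 (2,0) count=0: revealed 15 new [(0,0) (0,1) (0,2) (0,3) (1,0) (1,1) (1,2) (1,3) (2,0) (2,1) (2,2) (2,3) (3,0) (3,1) (4,1)] -> total=16

Answer: 16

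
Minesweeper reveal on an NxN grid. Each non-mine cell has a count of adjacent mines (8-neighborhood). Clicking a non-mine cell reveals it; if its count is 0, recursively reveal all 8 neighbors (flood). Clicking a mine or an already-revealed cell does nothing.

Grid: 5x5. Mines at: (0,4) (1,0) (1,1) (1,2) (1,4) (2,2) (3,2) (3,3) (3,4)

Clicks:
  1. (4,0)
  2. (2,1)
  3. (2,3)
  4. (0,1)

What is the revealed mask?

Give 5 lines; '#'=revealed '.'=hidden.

Click 1 (4,0) count=0: revealed 6 new [(2,0) (2,1) (3,0) (3,1) (4,0) (4,1)] -> total=6
Click 2 (2,1) count=5: revealed 0 new [(none)] -> total=6
Click 3 (2,3) count=6: revealed 1 new [(2,3)] -> total=7
Click 4 (0,1) count=3: revealed 1 new [(0,1)] -> total=8

Answer: .#...
.....
##.#.
##...
##...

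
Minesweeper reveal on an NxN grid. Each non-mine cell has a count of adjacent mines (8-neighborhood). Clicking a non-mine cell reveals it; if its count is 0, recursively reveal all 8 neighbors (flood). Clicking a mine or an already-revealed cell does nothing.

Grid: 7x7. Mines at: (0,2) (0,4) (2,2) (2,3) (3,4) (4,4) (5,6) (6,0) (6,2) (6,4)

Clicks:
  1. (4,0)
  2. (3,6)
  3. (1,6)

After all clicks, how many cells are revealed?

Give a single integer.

Click 1 (4,0) count=0: revealed 18 new [(0,0) (0,1) (1,0) (1,1) (2,0) (2,1) (3,0) (3,1) (3,2) (3,3) (4,0) (4,1) (4,2) (4,3) (5,0) (5,1) (5,2) (5,3)] -> total=18
Click 2 (3,6) count=0: revealed 10 new [(0,5) (0,6) (1,5) (1,6) (2,5) (2,6) (3,5) (3,6) (4,5) (4,6)] -> total=28
Click 3 (1,6) count=0: revealed 0 new [(none)] -> total=28

Answer: 28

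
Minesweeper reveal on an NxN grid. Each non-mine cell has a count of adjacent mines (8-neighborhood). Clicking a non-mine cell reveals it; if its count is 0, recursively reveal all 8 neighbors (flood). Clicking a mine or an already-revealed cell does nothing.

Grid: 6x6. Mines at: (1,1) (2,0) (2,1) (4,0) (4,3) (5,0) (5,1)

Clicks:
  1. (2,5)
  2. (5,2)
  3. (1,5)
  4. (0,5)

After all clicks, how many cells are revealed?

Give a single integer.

Click 1 (2,5) count=0: revealed 20 new [(0,2) (0,3) (0,4) (0,5) (1,2) (1,3) (1,4) (1,5) (2,2) (2,3) (2,4) (2,5) (3,2) (3,3) (3,4) (3,5) (4,4) (4,5) (5,4) (5,5)] -> total=20
Click 2 (5,2) count=2: revealed 1 new [(5,2)] -> total=21
Click 3 (1,5) count=0: revealed 0 new [(none)] -> total=21
Click 4 (0,5) count=0: revealed 0 new [(none)] -> total=21

Answer: 21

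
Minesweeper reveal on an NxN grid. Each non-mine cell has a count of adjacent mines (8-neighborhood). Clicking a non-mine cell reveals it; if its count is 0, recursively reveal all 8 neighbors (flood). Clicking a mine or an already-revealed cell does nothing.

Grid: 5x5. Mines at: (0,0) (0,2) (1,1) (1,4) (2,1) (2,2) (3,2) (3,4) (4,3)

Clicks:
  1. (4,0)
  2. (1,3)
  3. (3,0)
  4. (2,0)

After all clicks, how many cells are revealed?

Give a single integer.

Answer: 6

Derivation:
Click 1 (4,0) count=0: revealed 4 new [(3,0) (3,1) (4,0) (4,1)] -> total=4
Click 2 (1,3) count=3: revealed 1 new [(1,3)] -> total=5
Click 3 (3,0) count=1: revealed 0 new [(none)] -> total=5
Click 4 (2,0) count=2: revealed 1 new [(2,0)] -> total=6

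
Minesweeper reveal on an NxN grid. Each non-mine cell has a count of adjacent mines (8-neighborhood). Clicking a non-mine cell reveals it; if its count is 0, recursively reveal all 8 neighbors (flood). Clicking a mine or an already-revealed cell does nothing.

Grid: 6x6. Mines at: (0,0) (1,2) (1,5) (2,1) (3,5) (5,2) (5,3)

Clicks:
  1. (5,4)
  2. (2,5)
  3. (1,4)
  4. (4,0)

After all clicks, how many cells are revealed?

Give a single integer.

Answer: 9

Derivation:
Click 1 (5,4) count=1: revealed 1 new [(5,4)] -> total=1
Click 2 (2,5) count=2: revealed 1 new [(2,5)] -> total=2
Click 3 (1,4) count=1: revealed 1 new [(1,4)] -> total=3
Click 4 (4,0) count=0: revealed 6 new [(3,0) (3,1) (4,0) (4,1) (5,0) (5,1)] -> total=9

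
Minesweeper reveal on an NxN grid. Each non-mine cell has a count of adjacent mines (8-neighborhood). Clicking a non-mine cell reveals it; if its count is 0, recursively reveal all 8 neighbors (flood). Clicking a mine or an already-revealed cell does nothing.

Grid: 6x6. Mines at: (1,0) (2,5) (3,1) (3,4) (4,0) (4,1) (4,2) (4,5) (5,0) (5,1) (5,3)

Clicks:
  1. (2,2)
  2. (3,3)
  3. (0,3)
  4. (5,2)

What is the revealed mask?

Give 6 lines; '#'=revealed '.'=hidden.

Click 1 (2,2) count=1: revealed 1 new [(2,2)] -> total=1
Click 2 (3,3) count=2: revealed 1 new [(3,3)] -> total=2
Click 3 (0,3) count=0: revealed 13 new [(0,1) (0,2) (0,3) (0,4) (0,5) (1,1) (1,2) (1,3) (1,4) (1,5) (2,1) (2,3) (2,4)] -> total=15
Click 4 (5,2) count=4: revealed 1 new [(5,2)] -> total=16

Answer: .#####
.#####
.####.
...#..
......
..#...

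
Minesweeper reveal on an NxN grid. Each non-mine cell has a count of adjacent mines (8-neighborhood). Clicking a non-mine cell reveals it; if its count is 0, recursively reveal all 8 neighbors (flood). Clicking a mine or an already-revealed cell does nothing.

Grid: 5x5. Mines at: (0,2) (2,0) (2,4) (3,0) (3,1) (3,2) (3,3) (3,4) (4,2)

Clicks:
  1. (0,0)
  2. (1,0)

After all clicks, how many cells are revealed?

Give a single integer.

Click 1 (0,0) count=0: revealed 4 new [(0,0) (0,1) (1,0) (1,1)] -> total=4
Click 2 (1,0) count=1: revealed 0 new [(none)] -> total=4

Answer: 4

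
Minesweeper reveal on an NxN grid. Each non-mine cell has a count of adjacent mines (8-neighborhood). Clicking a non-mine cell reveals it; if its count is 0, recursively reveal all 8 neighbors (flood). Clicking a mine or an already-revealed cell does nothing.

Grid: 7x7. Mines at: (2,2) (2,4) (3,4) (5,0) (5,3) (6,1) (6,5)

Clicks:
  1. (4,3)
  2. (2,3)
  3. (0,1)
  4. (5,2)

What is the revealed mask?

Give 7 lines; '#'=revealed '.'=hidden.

Answer: #######
#######
##.#.##
##...##
##.#.##
..#..##
.......

Derivation:
Click 1 (4,3) count=2: revealed 1 new [(4,3)] -> total=1
Click 2 (2,3) count=3: revealed 1 new [(2,3)] -> total=2
Click 3 (0,1) count=0: revealed 28 new [(0,0) (0,1) (0,2) (0,3) (0,4) (0,5) (0,6) (1,0) (1,1) (1,2) (1,3) (1,4) (1,5) (1,6) (2,0) (2,1) (2,5) (2,6) (3,0) (3,1) (3,5) (3,6) (4,0) (4,1) (4,5) (4,6) (5,5) (5,6)] -> total=30
Click 4 (5,2) count=2: revealed 1 new [(5,2)] -> total=31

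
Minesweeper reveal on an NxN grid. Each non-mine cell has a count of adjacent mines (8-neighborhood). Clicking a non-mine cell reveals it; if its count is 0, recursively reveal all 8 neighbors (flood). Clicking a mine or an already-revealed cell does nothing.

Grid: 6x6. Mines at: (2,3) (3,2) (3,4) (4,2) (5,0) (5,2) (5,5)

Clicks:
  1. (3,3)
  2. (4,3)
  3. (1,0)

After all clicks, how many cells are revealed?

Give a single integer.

Click 1 (3,3) count=4: revealed 1 new [(3,3)] -> total=1
Click 2 (4,3) count=4: revealed 1 new [(4,3)] -> total=2
Click 3 (1,0) count=0: revealed 21 new [(0,0) (0,1) (0,2) (0,3) (0,4) (0,5) (1,0) (1,1) (1,2) (1,3) (1,4) (1,5) (2,0) (2,1) (2,2) (2,4) (2,5) (3,0) (3,1) (4,0) (4,1)] -> total=23

Answer: 23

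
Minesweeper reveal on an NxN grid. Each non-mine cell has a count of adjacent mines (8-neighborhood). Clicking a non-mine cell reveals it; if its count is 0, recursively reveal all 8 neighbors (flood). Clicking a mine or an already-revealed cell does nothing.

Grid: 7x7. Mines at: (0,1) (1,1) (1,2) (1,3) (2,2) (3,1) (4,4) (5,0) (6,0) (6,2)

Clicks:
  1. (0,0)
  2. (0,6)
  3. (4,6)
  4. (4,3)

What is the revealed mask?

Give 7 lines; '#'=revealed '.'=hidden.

Answer: #...###
....###
....###
....###
...#.##
...####
...####

Derivation:
Click 1 (0,0) count=2: revealed 1 new [(0,0)] -> total=1
Click 2 (0,6) count=0: revealed 22 new [(0,4) (0,5) (0,6) (1,4) (1,5) (1,6) (2,4) (2,5) (2,6) (3,4) (3,5) (3,6) (4,5) (4,6) (5,3) (5,4) (5,5) (5,6) (6,3) (6,4) (6,5) (6,6)] -> total=23
Click 3 (4,6) count=0: revealed 0 new [(none)] -> total=23
Click 4 (4,3) count=1: revealed 1 new [(4,3)] -> total=24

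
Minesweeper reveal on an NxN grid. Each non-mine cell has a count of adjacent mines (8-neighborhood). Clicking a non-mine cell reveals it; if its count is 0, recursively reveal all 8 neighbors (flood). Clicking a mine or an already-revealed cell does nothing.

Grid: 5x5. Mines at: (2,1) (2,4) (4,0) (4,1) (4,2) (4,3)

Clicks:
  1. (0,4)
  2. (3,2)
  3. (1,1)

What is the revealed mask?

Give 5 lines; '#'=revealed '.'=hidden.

Answer: #####
#####
.....
..#..
.....

Derivation:
Click 1 (0,4) count=0: revealed 10 new [(0,0) (0,1) (0,2) (0,3) (0,4) (1,0) (1,1) (1,2) (1,3) (1,4)] -> total=10
Click 2 (3,2) count=4: revealed 1 new [(3,2)] -> total=11
Click 3 (1,1) count=1: revealed 0 new [(none)] -> total=11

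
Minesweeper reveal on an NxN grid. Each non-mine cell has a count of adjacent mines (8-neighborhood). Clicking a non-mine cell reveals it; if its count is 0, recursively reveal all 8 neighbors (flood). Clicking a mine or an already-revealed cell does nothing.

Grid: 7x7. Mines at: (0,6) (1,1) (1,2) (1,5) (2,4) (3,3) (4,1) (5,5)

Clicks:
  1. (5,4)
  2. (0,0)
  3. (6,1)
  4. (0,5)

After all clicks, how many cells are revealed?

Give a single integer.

Click 1 (5,4) count=1: revealed 1 new [(5,4)] -> total=1
Click 2 (0,0) count=1: revealed 1 new [(0,0)] -> total=2
Click 3 (6,1) count=0: revealed 12 new [(4,2) (4,3) (4,4) (5,0) (5,1) (5,2) (5,3) (6,0) (6,1) (6,2) (6,3) (6,4)] -> total=14
Click 4 (0,5) count=2: revealed 1 new [(0,5)] -> total=15

Answer: 15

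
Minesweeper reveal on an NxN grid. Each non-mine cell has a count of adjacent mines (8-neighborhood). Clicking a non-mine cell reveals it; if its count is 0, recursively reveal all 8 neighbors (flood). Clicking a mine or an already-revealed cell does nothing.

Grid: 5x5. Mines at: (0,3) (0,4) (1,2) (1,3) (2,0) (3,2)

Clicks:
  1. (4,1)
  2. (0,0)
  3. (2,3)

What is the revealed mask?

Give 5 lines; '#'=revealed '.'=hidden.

Answer: ##...
##...
...#.
.....
.#...

Derivation:
Click 1 (4,1) count=1: revealed 1 new [(4,1)] -> total=1
Click 2 (0,0) count=0: revealed 4 new [(0,0) (0,1) (1,0) (1,1)] -> total=5
Click 3 (2,3) count=3: revealed 1 new [(2,3)] -> total=6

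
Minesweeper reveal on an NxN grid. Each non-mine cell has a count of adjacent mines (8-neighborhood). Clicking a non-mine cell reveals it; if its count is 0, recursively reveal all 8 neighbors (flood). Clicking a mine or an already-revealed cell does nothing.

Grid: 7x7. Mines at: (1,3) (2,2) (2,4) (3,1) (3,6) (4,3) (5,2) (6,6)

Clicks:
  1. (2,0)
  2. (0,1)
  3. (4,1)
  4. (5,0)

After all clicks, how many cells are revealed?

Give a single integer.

Click 1 (2,0) count=1: revealed 1 new [(2,0)] -> total=1
Click 2 (0,1) count=0: revealed 7 new [(0,0) (0,1) (0,2) (1,0) (1,1) (1,2) (2,1)] -> total=8
Click 3 (4,1) count=2: revealed 1 new [(4,1)] -> total=9
Click 4 (5,0) count=0: revealed 5 new [(4,0) (5,0) (5,1) (6,0) (6,1)] -> total=14

Answer: 14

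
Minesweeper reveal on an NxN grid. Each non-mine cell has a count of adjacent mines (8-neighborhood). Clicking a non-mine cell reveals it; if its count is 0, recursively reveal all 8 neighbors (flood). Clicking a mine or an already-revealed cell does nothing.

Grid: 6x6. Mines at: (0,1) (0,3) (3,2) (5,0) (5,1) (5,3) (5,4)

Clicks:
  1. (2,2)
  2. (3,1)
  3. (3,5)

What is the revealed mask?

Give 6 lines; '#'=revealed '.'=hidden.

Answer: ....##
...###
..####
.#.###
...###
......

Derivation:
Click 1 (2,2) count=1: revealed 1 new [(2,2)] -> total=1
Click 2 (3,1) count=1: revealed 1 new [(3,1)] -> total=2
Click 3 (3,5) count=0: revealed 14 new [(0,4) (0,5) (1,3) (1,4) (1,5) (2,3) (2,4) (2,5) (3,3) (3,4) (3,5) (4,3) (4,4) (4,5)] -> total=16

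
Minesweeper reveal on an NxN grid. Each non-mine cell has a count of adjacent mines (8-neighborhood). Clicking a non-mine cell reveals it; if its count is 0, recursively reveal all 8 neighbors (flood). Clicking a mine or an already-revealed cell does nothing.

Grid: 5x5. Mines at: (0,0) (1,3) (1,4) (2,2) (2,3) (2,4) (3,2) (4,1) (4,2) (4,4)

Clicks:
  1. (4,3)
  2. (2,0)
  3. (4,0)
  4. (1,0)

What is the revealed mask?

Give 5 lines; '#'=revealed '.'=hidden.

Answer: .....
##...
##...
##...
#..#.

Derivation:
Click 1 (4,3) count=3: revealed 1 new [(4,3)] -> total=1
Click 2 (2,0) count=0: revealed 6 new [(1,0) (1,1) (2,0) (2,1) (3,0) (3,1)] -> total=7
Click 3 (4,0) count=1: revealed 1 new [(4,0)] -> total=8
Click 4 (1,0) count=1: revealed 0 new [(none)] -> total=8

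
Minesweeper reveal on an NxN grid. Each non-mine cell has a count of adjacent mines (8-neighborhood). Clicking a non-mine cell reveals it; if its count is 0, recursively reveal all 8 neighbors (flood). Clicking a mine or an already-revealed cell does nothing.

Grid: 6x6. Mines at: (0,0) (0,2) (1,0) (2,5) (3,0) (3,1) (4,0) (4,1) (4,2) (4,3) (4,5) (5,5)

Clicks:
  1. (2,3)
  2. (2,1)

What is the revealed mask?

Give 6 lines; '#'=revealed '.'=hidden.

Answer: ......
..###.
.####.
..###.
......
......

Derivation:
Click 1 (2,3) count=0: revealed 9 new [(1,2) (1,3) (1,4) (2,2) (2,3) (2,4) (3,2) (3,3) (3,4)] -> total=9
Click 2 (2,1) count=3: revealed 1 new [(2,1)] -> total=10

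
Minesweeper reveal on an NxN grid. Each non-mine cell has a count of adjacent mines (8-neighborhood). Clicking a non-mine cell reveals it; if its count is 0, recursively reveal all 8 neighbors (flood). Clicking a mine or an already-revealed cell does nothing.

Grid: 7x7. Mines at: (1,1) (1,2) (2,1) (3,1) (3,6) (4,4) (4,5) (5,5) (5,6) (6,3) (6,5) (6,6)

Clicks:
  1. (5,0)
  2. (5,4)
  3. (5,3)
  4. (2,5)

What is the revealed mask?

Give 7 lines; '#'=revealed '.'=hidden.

Answer: .......
.......
.....#.
.......
###....
#####..
###....

Derivation:
Click 1 (5,0) count=0: revealed 9 new [(4,0) (4,1) (4,2) (5,0) (5,1) (5,2) (6,0) (6,1) (6,2)] -> total=9
Click 2 (5,4) count=5: revealed 1 new [(5,4)] -> total=10
Click 3 (5,3) count=2: revealed 1 new [(5,3)] -> total=11
Click 4 (2,5) count=1: revealed 1 new [(2,5)] -> total=12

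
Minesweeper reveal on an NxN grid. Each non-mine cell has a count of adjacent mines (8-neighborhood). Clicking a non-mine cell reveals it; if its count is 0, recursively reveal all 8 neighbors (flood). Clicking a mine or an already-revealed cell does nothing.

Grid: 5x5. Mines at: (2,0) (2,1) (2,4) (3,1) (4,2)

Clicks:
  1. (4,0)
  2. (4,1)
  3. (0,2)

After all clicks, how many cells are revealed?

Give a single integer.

Click 1 (4,0) count=1: revealed 1 new [(4,0)] -> total=1
Click 2 (4,1) count=2: revealed 1 new [(4,1)] -> total=2
Click 3 (0,2) count=0: revealed 10 new [(0,0) (0,1) (0,2) (0,3) (0,4) (1,0) (1,1) (1,2) (1,3) (1,4)] -> total=12

Answer: 12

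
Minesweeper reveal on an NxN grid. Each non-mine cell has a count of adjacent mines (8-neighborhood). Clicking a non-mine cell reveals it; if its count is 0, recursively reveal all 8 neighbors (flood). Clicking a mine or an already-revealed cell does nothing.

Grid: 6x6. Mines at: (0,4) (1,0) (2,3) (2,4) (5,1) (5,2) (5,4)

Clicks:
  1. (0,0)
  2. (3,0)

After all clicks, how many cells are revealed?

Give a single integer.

Click 1 (0,0) count=1: revealed 1 new [(0,0)] -> total=1
Click 2 (3,0) count=0: revealed 9 new [(2,0) (2,1) (2,2) (3,0) (3,1) (3,2) (4,0) (4,1) (4,2)] -> total=10

Answer: 10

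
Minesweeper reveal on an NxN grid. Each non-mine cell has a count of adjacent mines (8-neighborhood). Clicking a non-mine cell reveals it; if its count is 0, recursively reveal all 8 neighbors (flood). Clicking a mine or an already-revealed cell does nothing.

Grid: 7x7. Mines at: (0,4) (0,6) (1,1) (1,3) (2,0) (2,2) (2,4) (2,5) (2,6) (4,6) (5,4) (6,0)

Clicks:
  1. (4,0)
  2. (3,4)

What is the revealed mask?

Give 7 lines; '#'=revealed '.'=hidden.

Answer: .......
.......
.......
#####..
####...
####...
.###...

Derivation:
Click 1 (4,0) count=0: revealed 15 new [(3,0) (3,1) (3,2) (3,3) (4,0) (4,1) (4,2) (4,3) (5,0) (5,1) (5,2) (5,3) (6,1) (6,2) (6,3)] -> total=15
Click 2 (3,4) count=2: revealed 1 new [(3,4)] -> total=16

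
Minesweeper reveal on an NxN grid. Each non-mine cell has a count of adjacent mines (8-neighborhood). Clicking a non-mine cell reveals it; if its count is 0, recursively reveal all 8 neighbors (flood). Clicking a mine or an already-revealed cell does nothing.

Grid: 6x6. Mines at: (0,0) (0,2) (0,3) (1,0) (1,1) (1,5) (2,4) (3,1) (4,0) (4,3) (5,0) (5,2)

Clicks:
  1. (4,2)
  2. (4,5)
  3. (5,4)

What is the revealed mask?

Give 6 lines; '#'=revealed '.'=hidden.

Click 1 (4,2) count=3: revealed 1 new [(4,2)] -> total=1
Click 2 (4,5) count=0: revealed 6 new [(3,4) (3,5) (4,4) (4,5) (5,4) (5,5)] -> total=7
Click 3 (5,4) count=1: revealed 0 new [(none)] -> total=7

Answer: ......
......
......
....##
..#.##
....##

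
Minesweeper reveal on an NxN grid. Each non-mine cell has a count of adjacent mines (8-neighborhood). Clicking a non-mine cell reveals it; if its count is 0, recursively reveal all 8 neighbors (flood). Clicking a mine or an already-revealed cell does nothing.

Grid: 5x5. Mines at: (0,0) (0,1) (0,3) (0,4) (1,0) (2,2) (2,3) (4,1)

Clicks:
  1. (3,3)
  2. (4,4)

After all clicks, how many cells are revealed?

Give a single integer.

Answer: 6

Derivation:
Click 1 (3,3) count=2: revealed 1 new [(3,3)] -> total=1
Click 2 (4,4) count=0: revealed 5 new [(3,2) (3,4) (4,2) (4,3) (4,4)] -> total=6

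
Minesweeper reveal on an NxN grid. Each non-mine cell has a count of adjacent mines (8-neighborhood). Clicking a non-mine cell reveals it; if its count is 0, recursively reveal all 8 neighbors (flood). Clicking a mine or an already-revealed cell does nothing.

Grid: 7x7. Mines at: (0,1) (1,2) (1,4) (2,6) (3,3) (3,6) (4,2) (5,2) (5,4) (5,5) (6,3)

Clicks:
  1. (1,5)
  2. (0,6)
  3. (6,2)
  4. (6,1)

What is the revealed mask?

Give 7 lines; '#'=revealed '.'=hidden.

Answer: .....##
.....##
.......
.......
.......
.......
.##....

Derivation:
Click 1 (1,5) count=2: revealed 1 new [(1,5)] -> total=1
Click 2 (0,6) count=0: revealed 3 new [(0,5) (0,6) (1,6)] -> total=4
Click 3 (6,2) count=2: revealed 1 new [(6,2)] -> total=5
Click 4 (6,1) count=1: revealed 1 new [(6,1)] -> total=6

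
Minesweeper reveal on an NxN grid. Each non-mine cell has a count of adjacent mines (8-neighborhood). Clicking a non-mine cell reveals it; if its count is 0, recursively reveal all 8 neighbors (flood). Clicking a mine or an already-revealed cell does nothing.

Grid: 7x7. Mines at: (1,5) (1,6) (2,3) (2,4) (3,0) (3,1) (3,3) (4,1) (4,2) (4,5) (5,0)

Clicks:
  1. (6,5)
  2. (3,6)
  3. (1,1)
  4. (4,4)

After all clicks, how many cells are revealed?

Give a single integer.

Click 1 (6,5) count=0: revealed 12 new [(5,1) (5,2) (5,3) (5,4) (5,5) (5,6) (6,1) (6,2) (6,3) (6,4) (6,5) (6,6)] -> total=12
Click 2 (3,6) count=1: revealed 1 new [(3,6)] -> total=13
Click 3 (1,1) count=0: revealed 13 new [(0,0) (0,1) (0,2) (0,3) (0,4) (1,0) (1,1) (1,2) (1,3) (1,4) (2,0) (2,1) (2,2)] -> total=26
Click 4 (4,4) count=2: revealed 1 new [(4,4)] -> total=27

Answer: 27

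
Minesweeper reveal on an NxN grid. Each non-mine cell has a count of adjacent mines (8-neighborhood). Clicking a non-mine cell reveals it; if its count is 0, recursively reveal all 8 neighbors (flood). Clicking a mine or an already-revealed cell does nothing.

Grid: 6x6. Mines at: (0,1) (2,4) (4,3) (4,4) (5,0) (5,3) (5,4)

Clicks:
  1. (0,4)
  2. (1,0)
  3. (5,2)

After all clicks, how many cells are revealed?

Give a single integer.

Answer: 10

Derivation:
Click 1 (0,4) count=0: revealed 8 new [(0,2) (0,3) (0,4) (0,5) (1,2) (1,3) (1,4) (1,5)] -> total=8
Click 2 (1,0) count=1: revealed 1 new [(1,0)] -> total=9
Click 3 (5,2) count=2: revealed 1 new [(5,2)] -> total=10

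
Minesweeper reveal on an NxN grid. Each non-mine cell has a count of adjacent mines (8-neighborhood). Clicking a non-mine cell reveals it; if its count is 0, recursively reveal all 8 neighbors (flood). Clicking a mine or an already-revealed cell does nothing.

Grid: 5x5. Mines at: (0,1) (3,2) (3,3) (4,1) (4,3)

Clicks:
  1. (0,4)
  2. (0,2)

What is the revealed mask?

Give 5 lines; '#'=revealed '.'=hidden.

Answer: ..###
..###
..###
.....
.....

Derivation:
Click 1 (0,4) count=0: revealed 9 new [(0,2) (0,3) (0,4) (1,2) (1,3) (1,4) (2,2) (2,3) (2,4)] -> total=9
Click 2 (0,2) count=1: revealed 0 new [(none)] -> total=9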